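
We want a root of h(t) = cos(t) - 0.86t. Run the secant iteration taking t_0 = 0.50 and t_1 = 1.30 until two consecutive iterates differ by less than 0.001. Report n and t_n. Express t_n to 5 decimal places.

h(0.50) = 0.4475826, h(1.30) = -0.8505012
t_2 = 1.3000000 − (-0.8505012)·(0.8000000)/(-1.2980837) = 0.7758420;  |Δ| = 0.5241580
h(0.7758420) = 0.0466075
t_3 = 0.7758420 − 0.0466075·(-0.5241580)/(0.8971086) = 0.8030736;  |Δ| = 0.0272316
h(0.8030736) = 0.0038553
t_4 = 0.8030736 − 0.0038553·(0.0272316)/(-0.0427522) = 0.8055293;  |Δ| = 0.0024557
h(0.8055293) = -0.0000255
t_5 = 0.8055293 − (-0.0000255)·(0.0024557)/(-0.0038808) = 0.8055131;  |Δ| = 0.0000162
|t_5 − t_4| = 0.0000162 < 0.001

n = 5, t_n = 0.80551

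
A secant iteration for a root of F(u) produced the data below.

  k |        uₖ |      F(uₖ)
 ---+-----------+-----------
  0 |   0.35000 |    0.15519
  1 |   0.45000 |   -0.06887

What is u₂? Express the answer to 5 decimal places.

u₂ = 0.45000 − (-0.06887)·(0.45000 − 0.35000) / (-0.06887 − 0.15519)
   = 0.45000 − (-0.0068870)/(-0.2240600) = 0.4192627

0.41926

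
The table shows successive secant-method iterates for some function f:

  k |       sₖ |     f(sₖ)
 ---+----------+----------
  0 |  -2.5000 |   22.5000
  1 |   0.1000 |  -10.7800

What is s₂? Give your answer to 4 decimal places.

s₂ = 0.1000 − (-10.7800)·(0.1000 − (-2.5000)) / (-10.7800 − 22.5000)
   = 0.1000 − (-28.028000)/(-33.280000) = -0.742188

-0.7422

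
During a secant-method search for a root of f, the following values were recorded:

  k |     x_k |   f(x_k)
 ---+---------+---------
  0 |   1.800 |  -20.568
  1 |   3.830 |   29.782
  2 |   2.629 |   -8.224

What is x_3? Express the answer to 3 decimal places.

2.889

x_3 = 2.629 − (-8.224)·(2.629 − 3.830) / (-8.224 − 29.782)
   = 2.629 − (9.87702)/(-38.00600) = 2.88888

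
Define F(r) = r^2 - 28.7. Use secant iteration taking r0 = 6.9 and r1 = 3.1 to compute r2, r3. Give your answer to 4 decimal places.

5.0090, 5.4542

F(6.9) = 18.910000, F(3.1) = -19.090000
r2 = 3.100000 − (-19.090000)·(3.100000 − 6.900000) / (-19.090000 − 18.910000) = 3.100000 − (72.542000)/(-38.000000) = 5.009000
F(5.009000) = -3.609919
r3 = 5.009000 − (-3.609919)·(5.009000 − 3.100000) / (-3.609919 − (-19.090000)) = 5.009000 − (-6.891335)/(15.480081) = 5.454174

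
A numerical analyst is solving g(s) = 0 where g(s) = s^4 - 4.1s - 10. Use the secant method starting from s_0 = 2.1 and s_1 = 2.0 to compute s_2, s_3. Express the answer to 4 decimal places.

g(2.1) = 0.838100, g(2.0) = -2.200000
s_2 = 2.000000 − (-2.200000)·(2.000000 − 2.100000) / (-2.200000 − 0.838100) = 2.000000 − (0.220000)/(-3.038100) = 2.072414
g(2.072414) = -0.050743
s_3 = 2.072414 − (-0.050743)·(2.072414 − 2.000000) / (-0.050743 − (-2.200000)) = 2.072414 − (-0.003675)/(2.149257) = 2.074123

2.0724, 2.0741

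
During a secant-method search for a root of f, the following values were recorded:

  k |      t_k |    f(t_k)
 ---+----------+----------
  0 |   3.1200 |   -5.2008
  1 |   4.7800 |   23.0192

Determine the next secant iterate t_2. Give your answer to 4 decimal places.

3.4259

t_2 = 4.7800 − 23.0192·(4.7800 − 3.1200) / (23.0192 − (-5.2008))
   = 4.7800 − (38.211872)/(28.220000) = 3.425929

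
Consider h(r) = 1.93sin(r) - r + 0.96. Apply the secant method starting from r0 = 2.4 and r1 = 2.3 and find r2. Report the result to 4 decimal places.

2.3421

h(2.4) = -0.136356, h(2.3) = 0.099211
r2 = 2.300000 − 0.099211·(2.300000 − 2.400000) / (0.099211 − (-0.136356)) = 2.300000 − (-0.009921)/(0.235567) = 2.342116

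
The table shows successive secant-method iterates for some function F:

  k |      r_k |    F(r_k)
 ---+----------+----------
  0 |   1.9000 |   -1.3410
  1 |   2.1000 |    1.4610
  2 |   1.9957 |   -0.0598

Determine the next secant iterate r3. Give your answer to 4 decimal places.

r3 = 1.9957 − (-0.0598)·(1.9957 − 2.1000) / (-0.0598 − 1.4610)
   = 1.9957 − (0.006237)/(-1.520800) = 1.999801

1.9998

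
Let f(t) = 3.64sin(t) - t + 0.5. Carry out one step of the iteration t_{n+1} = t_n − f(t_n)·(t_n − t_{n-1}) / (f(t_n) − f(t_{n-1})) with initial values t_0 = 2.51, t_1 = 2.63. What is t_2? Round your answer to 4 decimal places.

2.5443

f(2.51) = 0.139169, f(2.63) = -0.347978
t_2 = 2.630000 − (-0.347978)·(2.630000 − 2.510000) / (-0.347978 − 0.139169) = 2.630000 − (-0.041757)/(-0.487146) = 2.544282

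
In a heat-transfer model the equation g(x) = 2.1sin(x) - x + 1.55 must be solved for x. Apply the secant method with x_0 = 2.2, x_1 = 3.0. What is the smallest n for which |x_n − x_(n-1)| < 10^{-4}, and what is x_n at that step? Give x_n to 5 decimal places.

g(2.2) = 1.0478424, g(3.0) = -1.1536480
x_2 = 3.0000000 − (-1.1536480)·(0.8000000)/(-2.2014904) = 2.5807757;  |Δ| = 0.4192243
g(2.5807757) = 0.0861686
x_3 = 2.5807757 − 0.0861686·(-0.4192243)/(1.2398166) = 2.6099122;  |Δ| = 0.0291366
g(2.6099122) = 0.0047511
x_4 = 2.6099122 − 0.0047511·(0.0291366)/(-0.0814175) = 2.6116125;  |Δ| = 0.0017003
g(2.6116125) = -0.0000283
x_5 = 2.6116125 − (-0.0000283)·(0.0017003)/(-0.0047794) = 2.6116024;  |Δ| = 0.0000101
|x_5 − x_4| = 0.0000101 < 10^{-4}

n = 5, x_n = 2.61160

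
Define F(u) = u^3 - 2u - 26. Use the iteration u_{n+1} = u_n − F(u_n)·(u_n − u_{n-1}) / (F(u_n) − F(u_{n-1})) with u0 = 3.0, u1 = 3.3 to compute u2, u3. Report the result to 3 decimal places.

F(3.0) = -5.00000, F(3.3) = 3.33700
u2 = 3.30000 − 3.33700·(3.30000 − 3.00000) / (3.33700 − (-5.00000)) = 3.30000 − (1.00110)/(8.33700) = 3.17992
F(3.17992) = -0.20481
u3 = 3.17992 − (-0.20481)·(3.17992 − 3.30000) / (-0.20481 − 3.33700) = 3.17992 − (0.02459)/(-3.54181) = 3.18686

3.180, 3.187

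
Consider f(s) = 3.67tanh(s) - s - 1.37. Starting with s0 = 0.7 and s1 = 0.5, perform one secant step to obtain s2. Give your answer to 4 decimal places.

0.6081

f(0.7) = 0.148030, f(0.5) = -0.174030
s2 = 0.500000 − (-0.174030)·(0.500000 − 0.700000) / (-0.174030 − 0.148030) = 0.500000 − (0.034806)/(-0.322060) = 0.608073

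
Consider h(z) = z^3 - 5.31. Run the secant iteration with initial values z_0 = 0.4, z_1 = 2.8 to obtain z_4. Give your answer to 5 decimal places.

2.04135

h(0.4) = -5.2460000, h(2.8) = 16.6420000
z_2 = 2.8000000 − 16.6420000·(2.8000000 − 0.4000000) / (16.6420000 − (-5.2460000)) = 2.8000000 − (39.9408000)/(21.8880000) = 0.9752193
h(0.9752193) = -4.3825151
z_3 = 0.9752193 − (-4.3825151)·(0.9752193 − 2.8000000) / (-4.3825151 − 16.6420000) = 0.9752193 − (7.9971289)/(-21.0245151) = 1.3555909
h(1.3555909) = -2.8189299
z_4 = 1.3555909 − (-2.8189299)·(1.3555909 − 0.9752193) / (-2.8189299 − (-4.3825151)) = 1.3555909 − (-1.0722409)/(1.5635852) = 2.0413488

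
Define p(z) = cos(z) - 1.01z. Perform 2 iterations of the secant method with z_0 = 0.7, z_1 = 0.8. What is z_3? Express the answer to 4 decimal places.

0.7347

p(0.7) = 0.057842, p(0.8) = -0.111293
z_2 = 0.800000 − (-0.111293)·(0.800000 − 0.700000) / (-0.111293 − 0.057842) = 0.800000 − (-0.011129)/(-0.169135) = 0.734199
p(0.734199) = 0.000827
z_3 = 0.734199 − 0.000827·(0.734199 − 0.800000) / (0.000827 − (-0.111293)) = 0.734199 − (-0.000054)/(0.112120) = 0.734684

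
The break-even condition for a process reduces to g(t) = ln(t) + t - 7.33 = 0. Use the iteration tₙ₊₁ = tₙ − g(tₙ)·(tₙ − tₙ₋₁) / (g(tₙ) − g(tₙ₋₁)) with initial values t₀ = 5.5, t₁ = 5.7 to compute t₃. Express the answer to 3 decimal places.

g(5.5) = -0.12525, g(5.7) = 0.11047
t₂ = 5.70000 − 0.11047·(5.70000 − 5.50000) / (0.11047 − (-0.12525)) = 5.70000 − (0.02209)/(0.23572) = 5.60627
g(5.60627) = 0.00016
t₃ = 5.60627 − 0.00016·(5.60627 − 5.70000) / (0.00016 − 0.11047) = 5.60627 − (-0.00001)/(-0.11031) = 5.60614

5.606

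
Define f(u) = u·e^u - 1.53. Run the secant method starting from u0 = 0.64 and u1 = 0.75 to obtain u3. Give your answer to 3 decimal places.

0.734

f(0.64) = -0.31625, f(0.75) = 0.05775
u2 = 0.75000 − 0.05775·(0.75000 − 0.64000) / (0.05775 − (-0.31625)) = 0.75000 − (0.00635)/(0.37400) = 0.73301
f(0.73301) = -0.00434
u3 = 0.73301 − (-0.00434)·(0.73301 − 0.75000) / (-0.00434 − 0.05775) = 0.73301 − (0.00007)/(-0.06209) = 0.73420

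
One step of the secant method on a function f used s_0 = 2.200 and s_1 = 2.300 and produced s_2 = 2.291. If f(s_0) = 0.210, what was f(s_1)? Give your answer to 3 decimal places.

-0.021

The secant line through (2.200, 0.210) and (2.300, f(s_1)) crosses zero at s_2 = 2.291.
So (2.200, 0.210), (2.300, f(s_1)), (2.291, 0) are collinear:
f(s_1) = 0.210 · (2.300 − 2.291) / (2.200 − 2.291) = 0.210 · (0.00900)/(-0.09100) = -0.02077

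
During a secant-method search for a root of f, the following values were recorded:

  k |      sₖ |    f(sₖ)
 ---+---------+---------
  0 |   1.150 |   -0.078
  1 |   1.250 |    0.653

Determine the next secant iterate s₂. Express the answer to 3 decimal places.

1.161

s₂ = 1.250 − 0.653·(1.250 − 1.150) / (0.653 − (-0.078))
   = 1.250 − (0.06530)/(0.73100) = 1.16067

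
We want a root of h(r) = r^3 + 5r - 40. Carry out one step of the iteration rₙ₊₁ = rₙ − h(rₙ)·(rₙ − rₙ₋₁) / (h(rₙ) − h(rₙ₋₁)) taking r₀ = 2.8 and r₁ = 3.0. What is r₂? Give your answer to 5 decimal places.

2.93386

h(2.8) = -4.0480000, h(3.0) = 2.0000000
r₂ = 3.0000000 − 2.0000000·(3.0000000 − 2.8000000) / (2.0000000 − (-4.0480000)) = 3.0000000 − (0.4000000)/(6.0480000) = 2.9338624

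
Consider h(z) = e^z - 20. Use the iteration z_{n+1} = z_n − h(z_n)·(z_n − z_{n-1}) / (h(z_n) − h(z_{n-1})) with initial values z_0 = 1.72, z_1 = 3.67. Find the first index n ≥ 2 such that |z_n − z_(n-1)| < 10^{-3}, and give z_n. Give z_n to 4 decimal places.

n = 7, z_n = 2.9957

h(1.72) = -14.415472, h(3.67) = 19.251906
z_2 = 3.670000 − 19.251906·(1.950000)/(33.667377) = 2.554938;  |Δ| = 1.115062
h(2.554938) = -7.129500
z_3 = 2.554938 − (-7.129500)·(-1.115062)/(-26.381405) = 2.856280;  |Δ| = 0.301342
h(2.856280) = -2.603305
z_4 = 2.856280 − (-2.603305)·(0.301342)/(4.526195) = 3.029602;  |Δ| = 0.173321
h(3.029602) = 0.688988
z_5 = 3.029602 − 0.688988·(0.173321)/(3.292293) = 2.993330;  |Δ| = 0.036271
h(2.993330) = -0.047986
z_6 = 2.993330 − (-0.047986)·(-0.036271)/(-0.736973) = 2.995692;  |Δ| = 0.002362
h(2.995692) = -0.000809
z_7 = 2.995692 − (-0.000809)·(0.002362)/(0.047176) = 2.995732;  |Δ| = 0.000041
|z_7 − z_6| = 0.000041 < 10^{-3}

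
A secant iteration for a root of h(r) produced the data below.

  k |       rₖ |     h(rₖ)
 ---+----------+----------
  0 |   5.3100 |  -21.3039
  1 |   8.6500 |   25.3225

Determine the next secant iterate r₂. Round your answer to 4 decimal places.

r₂ = 8.6500 − 25.3225·(8.6500 − 5.3100) / (25.3225 − (-21.3039))
   = 8.6500 − (84.577150)/(46.626400) = 6.836067

6.8361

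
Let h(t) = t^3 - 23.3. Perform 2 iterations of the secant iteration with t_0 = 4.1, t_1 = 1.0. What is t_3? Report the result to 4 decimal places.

4.1456

h(4.1) = 45.621000, h(1.0) = -22.300000
t_2 = 1.000000 − (-22.300000)·(1.000000 − 4.100000) / (-22.300000 − 45.621000) = 1.000000 − (69.130000)/(-67.921000) = 2.017800
h(2.017800) = -15.084492
t_3 = 2.017800 − (-15.084492)·(2.017800 − 1.000000) / (-15.084492 − (-22.300000)) = 2.017800 − (-15.352998)/(7.215508) = 4.145578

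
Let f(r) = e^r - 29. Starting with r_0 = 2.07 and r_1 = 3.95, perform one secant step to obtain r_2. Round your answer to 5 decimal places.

f(2.07) = -21.0751769, f(3.95) = 22.9353668
r_2 = 3.9500000 − 22.9353668·(3.9500000 − 2.0700000) / (22.9353668 − (-21.0751769)) = 3.9500000 − (43.1184896)/(44.0105437) = 2.9702691

2.97027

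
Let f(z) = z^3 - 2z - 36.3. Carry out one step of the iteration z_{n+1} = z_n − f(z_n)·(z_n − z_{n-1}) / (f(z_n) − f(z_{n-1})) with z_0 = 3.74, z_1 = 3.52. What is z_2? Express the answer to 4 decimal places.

f(3.74) = 8.533624, f(3.52) = 0.274208
z_2 = 3.520000 − 0.274208·(3.520000 − 3.740000) / (0.274208 − 8.533624) = 3.520000 − (-0.060326)/(-8.259416) = 3.512696

3.5127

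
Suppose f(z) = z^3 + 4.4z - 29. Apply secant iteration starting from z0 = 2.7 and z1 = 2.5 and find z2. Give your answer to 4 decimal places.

2.5962

f(2.7) = 2.563000, f(2.5) = -2.375000
z2 = 2.500000 − (-2.375000)·(2.500000 − 2.700000) / (-2.375000 − 2.563000) = 2.500000 − (0.475000)/(-4.938000) = 2.596193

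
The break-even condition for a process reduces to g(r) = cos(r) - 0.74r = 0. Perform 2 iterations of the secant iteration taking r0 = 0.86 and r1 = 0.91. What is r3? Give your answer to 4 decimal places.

g(0.86) = 0.016037, g(0.91) = -0.059654
r2 = 0.910000 − (-0.059654)·(0.910000 − 0.860000) / (-0.059654 − 0.016037) = 0.910000 − (-0.002983)/(-0.075692) = 0.870594
g(0.870594) = 0.000133
r3 = 0.870594 − 0.000133·(0.870594 − 0.910000) / (0.000133 − (-0.059654)) = 0.870594 − (-0.000005)/(0.059787) = 0.870682

0.8707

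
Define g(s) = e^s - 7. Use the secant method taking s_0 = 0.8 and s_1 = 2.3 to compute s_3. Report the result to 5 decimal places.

g(0.8) = -4.7744591, g(2.3) = 2.9741825
s_2 = 2.3000000 − 2.9741825·(2.3000000 − 0.8000000) / (2.9741825 − (-4.7744591)) = 2.3000000 − (4.4612737)/(7.7486415) = 1.7242509
g(1.7242509) = -1.3916820
s_3 = 1.7242509 − (-1.3916820)·(1.7242509 − 2.3000000) / (-1.3916820 − 2.9741825) = 1.7242509 − (0.8012597)/(-4.3658644) = 1.9077792

1.90778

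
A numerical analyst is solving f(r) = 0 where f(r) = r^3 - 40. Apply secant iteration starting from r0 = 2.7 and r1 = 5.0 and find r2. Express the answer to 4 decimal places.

f(2.7) = -20.317000, f(5.0) = 85.000000
r2 = 5.000000 − 85.000000·(5.000000 − 2.700000) / (85.000000 − (-20.317000)) = 5.000000 − (195.500000)/(105.317000) = 3.143699

3.1437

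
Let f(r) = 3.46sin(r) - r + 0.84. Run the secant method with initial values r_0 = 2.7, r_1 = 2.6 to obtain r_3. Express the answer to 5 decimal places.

2.60595

f(2.7) = -0.3812656, f(2.6) = 0.0236347
r_2 = 2.6000000 − 0.0236347·(2.6000000 − 2.7000000) / (0.0236347 − (-0.3812656)) = 2.6000000 − (-0.0023635)/(0.4049004) = 2.6058372
f(2.6058372) = 0.0004610
r_3 = 2.6058372 − 0.0004610·(2.6058372 − 2.6000000) / (0.0004610 − 0.0236347) = 2.6058372 − (0.0000027)/(-0.0231737) = 2.6059533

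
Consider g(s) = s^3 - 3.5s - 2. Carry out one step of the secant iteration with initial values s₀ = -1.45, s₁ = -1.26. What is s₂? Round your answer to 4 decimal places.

g(-1.45) = 0.026375, g(-1.26) = 0.409624
s₂ = -1.260000 − 0.409624·(-1.260000 − (-1.450000)) / (0.409624 − 0.026375) = -1.260000 − (0.077829)/(0.383249) = -1.463076

-1.4631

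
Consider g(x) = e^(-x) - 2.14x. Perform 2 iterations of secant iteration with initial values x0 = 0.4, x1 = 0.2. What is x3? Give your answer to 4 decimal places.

g(0.4) = -0.185680, g(0.2) = 0.390731
x2 = 0.200000 − 0.390731·(0.200000 − 0.400000) / (0.390731 − (-0.185680)) = 0.200000 − (-0.078146)/(0.576411) = 0.335574
g(0.335574) = -0.003200
x3 = 0.335574 − (-0.003200)·(0.335574 − 0.200000) / (-0.003200 − 0.390731) = 0.335574 − (-0.000434)/(-0.393931) = 0.334472

0.3345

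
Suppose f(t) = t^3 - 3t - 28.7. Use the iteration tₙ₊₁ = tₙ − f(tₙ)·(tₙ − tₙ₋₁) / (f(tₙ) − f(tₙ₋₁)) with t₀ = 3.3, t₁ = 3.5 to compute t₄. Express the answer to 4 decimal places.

f(3.3) = -2.663000, f(3.5) = 3.675000
t₂ = 3.500000 − 3.675000·(3.500000 − 3.300000) / (3.675000 − (-2.663000)) = 3.500000 − (0.735000)/(6.338000) = 3.384033
f(3.384033) = -0.099244
t₃ = 3.384033 − (-0.099244)·(3.384033 − 3.500000) / (-0.099244 − 3.675000) = 3.384033 − (0.011509)/(-3.774244) = 3.387082
f(3.387082) = -0.003537
t₄ = 3.387082 − (-0.003537)·(3.387082 − 3.384033) / (-0.003537 − (-0.099244)) = 3.387082 − (-0.000011)/(0.095707) = 3.387195

3.3872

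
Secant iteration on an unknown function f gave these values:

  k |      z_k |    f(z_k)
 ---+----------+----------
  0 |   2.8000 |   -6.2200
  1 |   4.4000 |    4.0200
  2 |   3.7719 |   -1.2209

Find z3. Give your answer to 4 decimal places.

z3 = 3.7719 − (-1.2209)·(3.7719 − 4.4000) / (-1.2209 − 4.0200)
   = 3.7719 − (0.766847)/(-5.240900) = 3.918220

3.9182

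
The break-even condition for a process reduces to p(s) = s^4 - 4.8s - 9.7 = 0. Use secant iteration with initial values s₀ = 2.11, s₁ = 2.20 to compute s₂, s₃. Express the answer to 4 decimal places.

p(2.11) = -0.006806, p(2.20) = 3.165600
s₂ = 2.200000 − 3.165600·(2.200000 − 2.110000) / (3.165600 − (-0.006806)) = 2.200000 − (0.284904)/(3.172406) = 2.110193
p(2.110193) = -0.000477
s₃ = 2.110193 − (-0.000477)·(2.110193 − 2.200000) / (-0.000477 − 3.165600) = 2.110193 − (0.000043)/(-3.166077) = 2.110207

2.1102, 2.1102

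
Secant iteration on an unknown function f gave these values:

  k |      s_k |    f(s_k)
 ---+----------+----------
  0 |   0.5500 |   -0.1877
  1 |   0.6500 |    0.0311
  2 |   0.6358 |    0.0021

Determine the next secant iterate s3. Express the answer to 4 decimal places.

0.6348

s3 = 0.6358 − 0.0021·(0.6358 − 0.6500) / (0.0021 − 0.0311)
   = 0.6358 − (-0.000030)/(-0.029000) = 0.634772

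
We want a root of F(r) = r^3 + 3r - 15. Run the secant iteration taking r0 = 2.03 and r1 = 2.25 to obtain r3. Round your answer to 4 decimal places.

2.0648

F(2.03) = -0.544573, F(2.25) = 3.140625
r2 = 2.250000 − 3.140625·(2.250000 − 2.030000) / (3.140625 − (-0.544573)) = 2.250000 − (0.690938)/(3.685198) = 2.062510
F(2.062510) = -0.038660
r3 = 2.062510 − (-0.038660)·(2.062510 − 2.250000) / (-0.038660 − 3.140625) = 2.062510 − (0.007248)/(-3.179285) = 2.064790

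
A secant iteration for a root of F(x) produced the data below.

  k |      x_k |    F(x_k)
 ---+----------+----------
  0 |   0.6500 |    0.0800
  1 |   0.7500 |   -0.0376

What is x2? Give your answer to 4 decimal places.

0.7180

x2 = 0.7500 − (-0.0376)·(0.7500 − 0.6500) / (-0.0376 − 0.0800)
   = 0.7500 − (-0.003760)/(-0.117600) = 0.718027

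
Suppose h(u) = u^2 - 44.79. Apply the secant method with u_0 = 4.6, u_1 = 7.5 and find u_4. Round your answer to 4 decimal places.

6.6926

h(4.6) = -23.630000, h(7.5) = 11.460000
u_2 = 7.500000 − 11.460000·(7.500000 − 4.600000) / (11.460000 − (-23.630000)) = 7.500000 − (33.234000)/(35.090000) = 6.552893
h(6.552893) = -1.849599
u_3 = 6.552893 − (-1.849599)·(6.552893 − 7.500000) / (-1.849599 − 11.460000) = 6.552893 − (1.751769)/(-13.309599) = 6.684510
h(6.684510) = -0.107332
u_4 = 6.684510 − (-0.107332)·(6.684510 − 6.552893) / (-0.107332 − (-1.849599)) = 6.684510 − (-0.014127)/(1.742267) = 6.692618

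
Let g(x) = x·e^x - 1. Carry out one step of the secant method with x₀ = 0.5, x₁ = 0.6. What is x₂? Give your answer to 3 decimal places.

g(0.5) = -0.17564, g(0.6) = 0.09327
x₂ = 0.60000 − 0.09327·(0.60000 − 0.50000) / (0.09327 − (-0.17564)) = 0.60000 − (0.00933)/(0.26891) = 0.56532

0.565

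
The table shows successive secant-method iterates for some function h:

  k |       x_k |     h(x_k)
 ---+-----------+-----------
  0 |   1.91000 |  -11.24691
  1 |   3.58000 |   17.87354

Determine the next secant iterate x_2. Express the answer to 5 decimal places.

2.55499

x_2 = 3.58000 − 17.87354·(3.58000 − 1.91000) / (17.87354 − (-11.24691))
   = 3.58000 − (29.8488118)/(29.1204500) = 2.5549880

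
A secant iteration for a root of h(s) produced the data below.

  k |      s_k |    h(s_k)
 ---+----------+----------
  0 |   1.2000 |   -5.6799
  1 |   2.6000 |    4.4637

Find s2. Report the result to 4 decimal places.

s2 = 2.6000 − 4.4637·(2.6000 − 1.2000) / (4.4637 − (-5.6799))
   = 2.6000 − (6.249180)/(10.143600) = 1.983929

1.9839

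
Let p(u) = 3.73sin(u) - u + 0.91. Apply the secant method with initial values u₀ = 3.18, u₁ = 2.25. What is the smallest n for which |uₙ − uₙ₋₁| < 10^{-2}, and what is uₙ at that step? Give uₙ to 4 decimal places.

n = 4, uₙ = 2.6548

p(3.18) = -2.413224, p(2.25) = 1.562213
u₂ = 2.250000 − 1.562213·(-0.930000)/(3.975437) = 2.615459;  |Δ| = 0.365459
p(2.615459) = 0.167725
u₃ = 2.615459 − 0.167725·(0.365459)/(-1.394488) = 2.659415;  |Δ| = 0.043956
p(2.659415) = -0.019778
u₄ = 2.659415 − (-0.019778)·(0.043956)/(-0.187502) = 2.654778;  |Δ| = 0.004636
|u₄ − u₃| = 0.004636 < 10^{-2}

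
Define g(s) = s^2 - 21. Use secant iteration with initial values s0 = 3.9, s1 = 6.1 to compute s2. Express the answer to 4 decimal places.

4.4790

g(3.9) = -5.790000, g(6.1) = 16.210000
s2 = 6.100000 − 16.210000·(6.100000 − 3.900000) / (16.210000 − (-5.790000)) = 6.100000 − (35.662000)/(22.000000) = 4.479000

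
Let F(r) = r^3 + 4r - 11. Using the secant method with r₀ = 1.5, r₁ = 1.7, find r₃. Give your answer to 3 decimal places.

F(1.5) = -1.62500, F(1.7) = 0.71300
r₂ = 1.70000 − 0.71300·(1.70000 − 1.50000) / (0.71300 − (-1.62500)) = 1.70000 − (0.14260)/(2.33800) = 1.63901
F(1.63901) = -0.04103
r₃ = 1.63901 − (-0.04103)·(1.63901 − 1.70000) / (-0.04103 − 0.71300) = 1.63901 − (0.00250)/(-0.75403) = 1.64233

1.642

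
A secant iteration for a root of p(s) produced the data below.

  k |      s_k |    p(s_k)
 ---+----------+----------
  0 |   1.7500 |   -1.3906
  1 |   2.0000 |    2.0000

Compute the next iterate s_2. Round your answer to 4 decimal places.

s_2 = 2.0000 − 2.0000·(2.0000 − 1.7500) / (2.0000 − (-1.3906))
   = 2.0000 − (0.500000)/(3.390600) = 1.852533

1.8525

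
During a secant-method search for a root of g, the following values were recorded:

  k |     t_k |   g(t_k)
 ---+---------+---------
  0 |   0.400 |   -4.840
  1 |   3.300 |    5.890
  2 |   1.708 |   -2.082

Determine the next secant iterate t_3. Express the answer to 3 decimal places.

t_3 = 1.708 − (-2.082)·(1.708 − 3.300) / (-2.082 − 5.890)
   = 1.708 − (3.31454)/(-7.97200) = 2.12377

2.124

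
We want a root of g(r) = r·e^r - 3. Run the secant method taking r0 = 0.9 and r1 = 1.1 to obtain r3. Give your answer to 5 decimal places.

g(0.9) = -0.7863572, g(1.1) = 0.3045826
r2 = 1.1000000 − 0.3045826·(1.1000000 − 0.9000000) / (0.3045826 − (-0.7863572)) = 1.1000000 − (0.0609165)/(1.0909398) = 1.0441614
g(1.0441614) = -0.0335216
r3 = 1.0441614 − (-0.0335216)·(1.0441614 − 1.1000000) / (-0.0335216 − 0.3045826) = 1.0441614 − (0.0018718)/(-0.3381042) = 1.0496976

1.04970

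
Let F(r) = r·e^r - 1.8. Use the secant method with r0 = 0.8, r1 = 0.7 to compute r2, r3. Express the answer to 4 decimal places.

F(0.8) = -0.019567, F(0.7) = -0.390373
r2 = 0.700000 − (-0.390373)·(0.700000 − 0.800000) / (-0.390373 − (-0.019567)) = 0.700000 − (0.039037)/(-0.370806) = 0.805277
F(0.805277) = 0.001659
r3 = 0.805277 − 0.001659·(0.805277 − 0.700000) / (0.001659 − (-0.390373)) = 0.805277 − (0.000175)/(0.392032) = 0.804831

0.8053, 0.8048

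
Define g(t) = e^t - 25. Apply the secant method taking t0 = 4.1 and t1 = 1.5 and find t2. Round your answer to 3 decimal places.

g(4.1) = 35.34029, g(1.5) = -20.51831
t2 = 1.50000 − (-20.51831)·(1.50000 − 4.10000) / (-20.51831 − 35.34029) = 1.50000 − (53.34761)/(-55.85860) = 2.45505

2.455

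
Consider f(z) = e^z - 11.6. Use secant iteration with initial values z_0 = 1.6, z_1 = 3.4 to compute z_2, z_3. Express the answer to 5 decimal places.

2.07837, 2.29542

f(1.6) = -6.6469676, f(3.4) = 18.3641000
z_2 = 3.4000000 − 18.3641000·(3.4000000 − 1.6000000) / (18.3641000 − (-6.6469676)) = 3.4000000 − (33.0553801)/(25.0110676) = 2.0783699
f(2.0783699) = -3.6085686
z_3 = 2.0783699 − (-3.6085686)·(2.0783699 − 3.4000000) / (-3.6085686 − 18.3641000) = 2.0783699 − (4.7691930)/(-21.9726687) = 2.2954210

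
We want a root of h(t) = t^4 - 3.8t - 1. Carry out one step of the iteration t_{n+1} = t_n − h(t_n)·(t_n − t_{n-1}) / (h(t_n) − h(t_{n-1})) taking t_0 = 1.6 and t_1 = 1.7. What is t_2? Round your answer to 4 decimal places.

h(1.6) = -0.526400, h(1.7) = 0.892100
t_2 = 1.700000 − 0.892100·(1.700000 − 1.600000) / (0.892100 − (-0.526400)) = 1.700000 − (0.089210)/(1.418500) = 1.637110

1.6371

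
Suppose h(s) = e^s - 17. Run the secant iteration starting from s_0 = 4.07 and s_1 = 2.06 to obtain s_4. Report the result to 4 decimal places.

h(4.07) = 41.556963, h(2.06) = -9.154030
s_2 = 2.060000 − (-9.154030)·(2.060000 − 4.070000) / (-9.154030 − 41.556963) = 2.060000 − (18.399601)/(-50.710993) = 2.422833
h(2.422833) = -5.722241
s_3 = 2.422833 − (-5.722241)·(2.422833 − 2.060000) / (-5.722241 − (-9.154030)) = 2.422833 − (-2.076215)/(3.431790) = 3.027828
h(3.027828) = 3.652318
s_4 = 3.027828 − 3.652318·(3.027828 − 2.422833) / (3.652318 − (-5.722241)) = 3.027828 − (2.209634)/(9.374558) = 2.792122

2.7921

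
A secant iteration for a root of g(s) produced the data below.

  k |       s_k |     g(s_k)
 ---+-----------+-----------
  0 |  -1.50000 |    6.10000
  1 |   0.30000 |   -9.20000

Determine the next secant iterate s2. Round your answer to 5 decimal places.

-0.78235

s2 = 0.30000 − (-9.20000)·(0.30000 − (-1.50000)) / (-9.20000 − 6.10000)
   = 0.30000 − (-16.5600000)/(-15.3000000) = -0.7823529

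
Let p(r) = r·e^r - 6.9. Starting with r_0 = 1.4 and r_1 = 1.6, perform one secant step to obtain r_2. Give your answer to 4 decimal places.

1.5088

p(1.4) = -1.222720, p(1.6) = 1.024852
r_2 = 1.600000 − 1.024852·(1.600000 − 1.400000) / (1.024852 − (-1.222720)) = 1.600000 − (0.204970)/(2.247572) = 1.508804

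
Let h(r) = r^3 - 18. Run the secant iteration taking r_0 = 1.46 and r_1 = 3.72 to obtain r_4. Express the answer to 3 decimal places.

2.655

h(1.46) = -14.88786, h(3.72) = 33.47885
r_2 = 3.72000 − 33.47885·(3.72000 − 1.46000) / (33.47885 − (-14.88786)) = 3.72000 − (75.66220)/(48.36671) = 2.15566
h(2.15566) = -7.98299
r_3 = 2.15566 − (-7.98299)·(2.15566 − 3.72000) / (-7.98299 − 33.47885) = 2.15566 − (12.48815)/(-41.46184) = 2.45685
h(2.45685) = -3.17015
r_4 = 2.45685 − (-3.17015)·(2.45685 − 2.15566) / (-3.17015 − (-7.98299)) = 2.45685 − (-0.95484)/(4.81284) = 2.65525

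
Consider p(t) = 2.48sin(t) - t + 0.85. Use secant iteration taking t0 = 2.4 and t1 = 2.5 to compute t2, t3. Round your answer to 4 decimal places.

2.4430, 2.4437

p(2.4) = 0.125149, p(2.5) = -0.165789
t2 = 2.500000 − (-0.165789)·(2.500000 − 2.400000) / (-0.165789 − 0.125149) = 2.500000 − (-0.016579)/(-0.290938) = 2.443016
p(2.443016) = 0.001944
t3 = 2.443016 − 0.001944·(2.443016 − 2.500000) / (0.001944 − (-0.165789)) = 2.443016 − (-0.000111)/(0.167733) = 2.443676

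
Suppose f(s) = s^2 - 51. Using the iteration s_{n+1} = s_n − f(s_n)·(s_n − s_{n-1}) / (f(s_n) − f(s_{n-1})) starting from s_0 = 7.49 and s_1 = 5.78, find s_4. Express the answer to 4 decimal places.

7.1414

f(7.49) = 5.100100, f(5.78) = -17.591600
s_2 = 5.780000 − (-17.591600)·(5.780000 − 7.490000) / (-17.591600 − 5.100100) = 5.780000 − (30.081636)/(-22.691700) = 7.105667
f(7.105667) = -0.509498
s_3 = 7.105667 − (-0.509498)·(7.105667 − 5.780000) / (-0.509498 − (-17.591600)) = 7.105667 − (-0.675424)/(17.082102) = 7.145207
f(7.145207) = 0.053980
s_4 = 7.145207 − 0.053980·(7.145207 − 7.105667) / (0.053980 − (-0.509498)) = 7.145207 − (0.002134)/(0.563478) = 7.141419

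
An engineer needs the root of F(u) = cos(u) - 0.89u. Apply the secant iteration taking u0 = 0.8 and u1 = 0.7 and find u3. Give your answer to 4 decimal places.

F(0.8) = -0.015293, F(0.7) = 0.141842
u2 = 0.700000 − 0.141842·(0.700000 − 0.800000) / (0.141842 − (-0.015293)) = 0.700000 − (-0.014184)/(0.157135) = 0.790267
F(0.790267) = 0.000317
u3 = 0.790267 − 0.000317·(0.790267 − 0.700000) / (0.000317 − 0.141842) = 0.790267 − (0.000029)/(-0.141525) = 0.790470

0.7905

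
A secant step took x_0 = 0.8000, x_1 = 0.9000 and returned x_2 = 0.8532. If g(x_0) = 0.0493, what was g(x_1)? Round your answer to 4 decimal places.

The secant line through (0.8000, 0.0493) and (0.9000, g(x_1)) crosses zero at x_2 = 0.8532.
So (0.8000, 0.0493), (0.9000, g(x_1)), (0.8532, 0) are collinear:
g(x_1) = 0.0493 · (0.9000 − 0.8532) / (0.8000 − 0.8532) = 0.0493 · (0.046800)/(-0.053200) = -0.043369

-0.0434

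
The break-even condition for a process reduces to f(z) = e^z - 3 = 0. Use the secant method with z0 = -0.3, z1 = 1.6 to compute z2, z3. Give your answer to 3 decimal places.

f(-0.3) = -2.25918, f(1.6) = 1.95303
z2 = 1.60000 − 1.95303·(1.60000 − (-0.30000)) / (1.95303 − (-2.25918)) = 1.60000 − (3.71076)/(4.21221) = 0.71905
f(0.71905) = -0.94752
z3 = 0.71905 − (-0.94752)·(0.71905 − 1.60000) / (-0.94752 − 1.95303) = 0.71905 − (0.83472)/(-2.90056) = 1.00683

0.719, 1.007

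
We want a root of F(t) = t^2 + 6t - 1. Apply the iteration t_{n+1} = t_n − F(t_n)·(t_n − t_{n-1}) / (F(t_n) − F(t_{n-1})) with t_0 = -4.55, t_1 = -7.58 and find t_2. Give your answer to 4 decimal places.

F(-4.55) = -7.597500, F(-7.58) = 10.976400
t_2 = -7.580000 − 10.976400·(-7.580000 − (-4.550000)) / (10.976400 − (-7.597500)) = -7.580000 − (-33.258492)/(18.573900) = -5.789396

-5.7894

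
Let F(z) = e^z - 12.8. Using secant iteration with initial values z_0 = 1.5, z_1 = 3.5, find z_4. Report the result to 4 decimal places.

2.6013

F(1.5) = -8.318311, F(3.5) = 20.315452
z_2 = 3.500000 − 20.315452·(3.500000 − 1.500000) / (20.315452 − (-8.318311)) = 3.500000 − (40.630904)/(28.633763) = 2.081014
F(2.081014) = -4.787409
z_3 = 2.081014 − (-4.787409)·(2.081014 − 3.500000) / (-4.787409 − 20.315452) = 2.081014 − (6.793266)/(-25.102861) = 2.351631
F(2.351631) = -2.297311
z_4 = 2.351631 − (-2.297311)·(2.351631 − 2.081014) / (-2.297311 − (-4.787409)) = 2.351631 − (-0.621692)/(2.490098) = 2.601297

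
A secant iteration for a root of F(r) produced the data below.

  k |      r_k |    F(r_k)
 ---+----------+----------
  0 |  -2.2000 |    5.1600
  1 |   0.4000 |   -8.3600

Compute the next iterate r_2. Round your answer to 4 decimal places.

-1.2077

r_2 = 0.4000 − (-8.3600)·(0.4000 − (-2.2000)) / (-8.3600 − 5.1600)
   = 0.4000 − (-21.736000)/(-13.520000) = -1.207692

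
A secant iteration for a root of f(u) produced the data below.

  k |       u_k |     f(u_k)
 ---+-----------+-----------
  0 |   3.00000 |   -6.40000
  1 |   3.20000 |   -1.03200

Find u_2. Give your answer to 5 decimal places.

u_2 = 3.20000 − (-1.03200)·(3.20000 − 3.00000) / (-1.03200 − (-6.40000))
   = 3.20000 − (-0.2064000)/(5.3680000) = 3.2384501

3.23845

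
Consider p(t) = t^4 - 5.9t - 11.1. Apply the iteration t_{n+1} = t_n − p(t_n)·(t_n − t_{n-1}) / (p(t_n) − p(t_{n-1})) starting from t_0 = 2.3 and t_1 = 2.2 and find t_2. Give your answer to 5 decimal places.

p(2.3) = 3.3141000, p(2.2) = -0.6544000
t_2 = 2.2000000 − (-0.6544000)·(2.2000000 − 2.3000000) / (-0.6544000 − 3.3141000) = 2.2000000 − (0.0654400)/(-3.9685000) = 2.2164899

2.21649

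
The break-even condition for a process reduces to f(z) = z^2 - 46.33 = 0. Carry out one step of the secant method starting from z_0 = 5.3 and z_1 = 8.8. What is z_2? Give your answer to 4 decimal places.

f(5.3) = -18.240000, f(8.8) = 31.110000
z_2 = 8.800000 − 31.110000·(8.800000 − 5.300000) / (31.110000 − (-18.240000)) = 8.800000 − (108.885000)/(49.350000) = 6.593617

6.5936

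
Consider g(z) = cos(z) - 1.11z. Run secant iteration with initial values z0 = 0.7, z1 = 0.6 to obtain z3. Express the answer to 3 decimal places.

0.693

g(0.7) = -0.01216, g(0.6) = 0.15934
z2 = 0.60000 − 0.15934·(0.60000 − 0.70000) / (0.15934 − (-0.01216)) = 0.60000 − (-0.01593)/(0.17149) = 0.69291
g(0.69291) = 0.00026
z3 = 0.69291 − 0.00026·(0.69291 − 0.60000) / (0.00026 − 0.15934) = 0.69291 − (0.00002)/(-0.15908) = 0.69306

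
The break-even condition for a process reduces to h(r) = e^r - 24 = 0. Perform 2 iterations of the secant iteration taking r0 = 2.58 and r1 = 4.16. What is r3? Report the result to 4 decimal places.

3.0667

h(2.58) = -10.802862, h(4.16) = 40.071523
r2 = 4.160000 − 40.071523·(4.160000 − 2.580000) / (40.071523 − (-10.802862)) = 4.160000 − (63.313006)/(50.874384) = 2.915503
h(2.915503) = -5.541901
r3 = 2.915503 − (-5.541901)·(2.915503 − 4.160000) / (-5.541901 − 40.071523) = 2.915503 − (6.896877)/(-45.613423) = 3.066706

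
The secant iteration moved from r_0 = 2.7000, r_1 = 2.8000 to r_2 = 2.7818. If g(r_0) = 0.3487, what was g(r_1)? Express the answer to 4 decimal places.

The secant line through (2.7000, 0.3487) and (2.8000, g(r_1)) crosses zero at r_2 = 2.7818.
So (2.7000, 0.3487), (2.8000, g(r_1)), (2.7818, 0) are collinear:
g(r_1) = 0.3487 · (2.8000 − 2.7818) / (2.7000 − 2.7818) = 0.3487 · (0.018200)/(-0.081800) = -0.077584

-0.0776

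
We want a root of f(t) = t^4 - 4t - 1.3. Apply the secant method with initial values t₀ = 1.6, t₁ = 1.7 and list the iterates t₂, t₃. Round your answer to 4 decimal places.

1.6820, 1.6836

f(1.6) = -1.146400, f(1.7) = 0.252100
t₂ = 1.700000 − 0.252100·(1.700000 − 1.600000) / (0.252100 − (-1.146400)) = 1.700000 − (0.025210)/(1.398500) = 1.681974
f(1.681974) = -0.024455
t₃ = 1.681974 − (-0.024455)·(1.681974 − 1.700000) / (-0.024455 − 0.252100) = 1.681974 − (0.000441)/(-0.276555) = 1.683568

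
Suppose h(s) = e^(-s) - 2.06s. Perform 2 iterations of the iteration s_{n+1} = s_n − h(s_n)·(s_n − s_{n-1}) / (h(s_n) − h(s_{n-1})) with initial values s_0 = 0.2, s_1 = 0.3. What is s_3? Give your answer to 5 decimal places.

0.34410

h(0.2) = 0.4067308, h(0.3) = 0.1228182
s_2 = 0.3000000 − 0.1228182·(0.3000000 − 0.2000000) / (0.1228182 − 0.4067308) = 0.3000000 − (0.0122818)/(-0.2839125) = 0.3432592
h(0.3432592) = 0.0023404
s_3 = 0.3432592 − 0.0023404·(0.3432592 − 0.3000000) / (0.0023404 − 0.1228182) = 0.3432592 − (0.0001012)/(-0.1204778) = 0.3440995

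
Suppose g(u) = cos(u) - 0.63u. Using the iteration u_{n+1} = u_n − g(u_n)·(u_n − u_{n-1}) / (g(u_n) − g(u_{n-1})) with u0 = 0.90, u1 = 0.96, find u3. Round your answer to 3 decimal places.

0.938

g(0.90) = 0.05461, g(0.96) = -0.03128
u2 = 0.96000 − (-0.03128)·(0.96000 − 0.90000) / (-0.03128 − 0.05461) = 0.96000 − (-0.00188)/(-0.08589) = 0.93815
g(0.93815) = 0.00025
u3 = 0.93815 − 0.00025·(0.93815 − 0.96000) / (0.00025 − (-0.03128)) = 0.93815 − (-0.00001)/(0.03153) = 0.93832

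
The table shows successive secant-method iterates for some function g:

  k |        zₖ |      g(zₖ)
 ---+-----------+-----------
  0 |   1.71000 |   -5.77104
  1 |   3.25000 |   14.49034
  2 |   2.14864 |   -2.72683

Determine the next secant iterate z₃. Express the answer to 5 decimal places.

z₃ = 2.14864 − (-2.72683)·(2.14864 − 3.25000) / (-2.72683 − 14.49034)
   = 2.14864 − (3.0032215)/(-17.2171700) = 2.3230718

2.32307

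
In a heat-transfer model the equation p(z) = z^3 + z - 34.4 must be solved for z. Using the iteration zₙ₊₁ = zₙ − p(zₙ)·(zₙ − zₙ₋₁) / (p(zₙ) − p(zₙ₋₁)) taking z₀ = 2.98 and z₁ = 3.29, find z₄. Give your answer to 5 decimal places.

3.14981

p(2.98) = -4.9564080, p(3.29) = 4.5012890
z₂ = 3.2900000 − 4.5012890·(3.2900000 − 2.9800000) / (4.5012890 − (-4.9564080)) = 3.2900000 − (1.3953996)/(9.4576970) = 3.1424588
p(3.1424588) = -0.2256107
z₃ = 3.1424588 − (-0.2256107)·(3.1424588 − 3.2900000) / (-0.2256107 − 4.5012890) = 3.1424588 − (0.0332869)/(-4.7268997) = 3.1495008
p(3.1495008) = -0.0094804
z₄ = 3.1495008 − (-0.0094804)·(3.1495008 − 3.1424588) / (-0.0094804 − (-0.2256107)) = 3.1495008 − (-0.0000668)/(0.2161303) = 3.1498097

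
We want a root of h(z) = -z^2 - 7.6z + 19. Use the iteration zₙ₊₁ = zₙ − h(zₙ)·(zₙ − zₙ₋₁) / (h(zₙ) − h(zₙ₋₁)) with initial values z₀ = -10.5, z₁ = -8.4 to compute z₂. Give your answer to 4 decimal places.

h(-10.5) = -11.450000, h(-8.4) = 12.280000
z₂ = -8.400000 − 12.280000·(-8.400000 − (-10.500000)) / (12.280000 − (-11.450000)) = -8.400000 − (25.788000)/(23.730000) = -9.486726

-9.4867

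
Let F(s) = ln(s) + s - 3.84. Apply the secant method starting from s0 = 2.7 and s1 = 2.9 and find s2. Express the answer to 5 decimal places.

2.80812

F(2.7) = -0.1467482, F(2.9) = 0.1247107
s2 = 2.9000000 − 0.1247107·(2.9000000 − 2.7000000) / (0.1247107 − (-0.1467482)) = 2.9000000 − (0.0249421)/(0.2714590) = 2.8081182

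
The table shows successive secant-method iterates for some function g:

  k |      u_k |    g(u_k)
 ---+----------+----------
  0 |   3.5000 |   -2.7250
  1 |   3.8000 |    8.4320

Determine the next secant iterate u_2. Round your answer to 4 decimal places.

u_2 = 3.8000 − 8.4320·(3.8000 − 3.5000) / (8.4320 − (-2.7250))
   = 3.8000 − (2.529600)/(11.157000) = 3.573272

3.5733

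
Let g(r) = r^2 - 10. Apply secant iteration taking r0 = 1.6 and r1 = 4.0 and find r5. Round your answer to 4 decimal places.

g(1.6) = -7.440000, g(4.0) = 6.000000
r2 = 4.000000 − 6.000000·(4.000000 − 1.600000) / (6.000000 − (-7.440000)) = 4.000000 − (14.400000)/(13.440000) = 2.928571
g(2.928571) = -1.423469
r3 = 2.928571 − (-1.423469)·(2.928571 − 4.000000) / (-1.423469 − 6.000000) = 2.928571 − (1.525146)/(-7.423469) = 3.134021
g(3.134021) = -0.177915
r4 = 3.134021 − (-0.177915)·(3.134021 − 2.928571) / (-0.177915 − (-1.423469)) = 3.134021 − (-0.036552)/(1.245555) = 3.163367
g(3.163367) = 0.006890
r5 = 3.163367 − 0.006890·(3.163367 − 3.134021) / (0.006890 − (-0.177915)) = 3.163367 − (0.000202)/(0.184805) = 3.162273

3.1623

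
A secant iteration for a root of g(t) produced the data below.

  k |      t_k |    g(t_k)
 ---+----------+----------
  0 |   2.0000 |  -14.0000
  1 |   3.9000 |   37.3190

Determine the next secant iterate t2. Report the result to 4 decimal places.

t2 = 3.9000 − 37.3190·(3.9000 − 2.0000) / (37.3190 − (-14.0000))
   = 3.9000 − (70.906100)/(51.319000) = 2.518327

2.5183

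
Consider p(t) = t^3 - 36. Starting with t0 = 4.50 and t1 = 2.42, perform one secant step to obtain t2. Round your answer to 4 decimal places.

p(4.50) = 55.125000, p(2.42) = -21.827512
t2 = 2.420000 − (-21.827512)·(2.420000 − 4.500000) / (-21.827512 − 55.125000) = 2.420000 − (45.401225)/(-76.952512) = 3.009990

3.0100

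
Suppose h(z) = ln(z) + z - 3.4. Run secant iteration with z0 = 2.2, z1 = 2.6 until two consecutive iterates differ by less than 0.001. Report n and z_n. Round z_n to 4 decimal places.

n = 4, z_n = 2.4884

h(2.2) = -0.411543, h(2.6) = 0.155511
z2 = 2.600000 − 0.155511·(0.400000)/(0.567054) = 2.490302;  |Δ| = 0.109698
h(2.490302) = 0.002706
z3 = 2.490302 − 0.002706·(-0.109698)/(-0.152805) = 2.488359;  |Δ| = 0.001943
h(2.488359) = -0.000017
z4 = 2.488359 − (-0.000017)·(-0.001943)/(-0.002723) = 2.488372;  |Δ| = 0.000012
|z4 − z3| = 0.000012 < 0.001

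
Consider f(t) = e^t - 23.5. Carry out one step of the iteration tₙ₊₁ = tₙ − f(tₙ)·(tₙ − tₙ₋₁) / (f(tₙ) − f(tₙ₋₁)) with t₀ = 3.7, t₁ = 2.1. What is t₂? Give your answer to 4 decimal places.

2.8600

f(3.7) = 16.947304, f(2.1) = -15.333830
t₂ = 2.100000 − (-15.333830)·(2.100000 − 3.700000) / (-15.333830 − 16.947304) = 2.100000 − (24.534128)/(-32.281134) = 2.860014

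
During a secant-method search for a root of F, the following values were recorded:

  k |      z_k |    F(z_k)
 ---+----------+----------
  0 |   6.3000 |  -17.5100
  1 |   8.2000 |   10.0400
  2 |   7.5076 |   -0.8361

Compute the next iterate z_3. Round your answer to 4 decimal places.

7.5608

z_3 = 7.5076 − (-0.8361)·(7.5076 − 8.2000) / (-0.8361 − 10.0400)
   = 7.5076 − (0.578916)/(-10.876100) = 7.560828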